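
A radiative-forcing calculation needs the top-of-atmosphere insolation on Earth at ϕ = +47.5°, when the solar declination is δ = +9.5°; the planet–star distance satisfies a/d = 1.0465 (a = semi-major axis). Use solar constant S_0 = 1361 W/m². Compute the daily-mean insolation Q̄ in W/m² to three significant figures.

Q̄ ≈ 412 W/m²

cos h₀ = −tan(+47.5°) tan(+9.500°) = -0.1826, h₀ = 1.7544 rad.
Bracket: h₀ sin ϕ sin δ + cos ϕ cos δ sin h₀ = 1.7544×0.73728×0.16505 + 0.67559×0.98629×0.98318 = 0.213490 + 0.655120 = 0.868610.
Inverse-square distance factor (a/d)² = 1.0465² = 1.095162.
Q̄ = (S_0/π) × 1.095162 × [bracket] = (1361/π) × 1.095162 × 0.868610 = 412.1 W/m².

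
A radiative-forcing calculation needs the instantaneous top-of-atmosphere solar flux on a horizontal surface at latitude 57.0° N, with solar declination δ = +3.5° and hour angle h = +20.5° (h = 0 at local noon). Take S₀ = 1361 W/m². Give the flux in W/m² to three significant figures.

763 W/m²

cos θ_z = sin φ sin δ + cos φ cos δ cos h = 0.051200 + 0.509197 = 0.560397.
Flux = S₀ · cos θ_z = 1361 × 0.560397 = 762.7 W/m².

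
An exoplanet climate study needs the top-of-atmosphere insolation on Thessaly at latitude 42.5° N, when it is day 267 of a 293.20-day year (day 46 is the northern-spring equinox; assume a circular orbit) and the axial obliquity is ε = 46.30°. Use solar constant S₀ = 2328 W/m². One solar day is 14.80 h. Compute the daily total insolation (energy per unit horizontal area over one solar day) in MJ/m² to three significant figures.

0.162 MJ/m²

Solar longitude: λ_s = 360° × (267 − 46)/293.20 = 271.351°.
sin δ = sin 46.30° × sin 271.351° = -0.72277, so δ = -46.283°.
cos H₀ = −tan(+42.5°) tan(-46.283°) = 0.9583, H₀ = 0.2897 rad.
Bracket: H₀ sin φ sin δ + cos φ cos δ sin H₀ = 0.2897×0.67559×-0.72277 + 0.73728×0.69109×0.28567 = -0.141459 + 0.145557 = 0.004098.
Q̄ = (S₀/π) × [bracket] = (2328/π) × 0.004098 = 3.0367 W/m².
Daily total = Q̄ × 14.80 h × 3600 s/h = 3.0367 × 14.80 × 3600 / 10⁶ = 0.1618 MJ/m².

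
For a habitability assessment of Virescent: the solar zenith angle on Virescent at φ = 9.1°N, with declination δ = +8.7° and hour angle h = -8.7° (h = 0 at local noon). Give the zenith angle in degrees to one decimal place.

θ_z = 8.6°

cos θ_z = sin φ sin δ + cos φ cos δ cos h = 0.023923 + 0.964822 = 0.988745.
θ_z = arccos(0.988745) = 8.6°.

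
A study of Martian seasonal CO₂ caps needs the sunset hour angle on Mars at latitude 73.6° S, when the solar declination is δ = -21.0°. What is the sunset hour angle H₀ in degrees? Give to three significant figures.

Sunrise equation: cos H₀ = −tan φ · tan δ = -1.3043 ≤ −1, so the Sun never sets (polar day) and H₀ = π.

H₀ = 180°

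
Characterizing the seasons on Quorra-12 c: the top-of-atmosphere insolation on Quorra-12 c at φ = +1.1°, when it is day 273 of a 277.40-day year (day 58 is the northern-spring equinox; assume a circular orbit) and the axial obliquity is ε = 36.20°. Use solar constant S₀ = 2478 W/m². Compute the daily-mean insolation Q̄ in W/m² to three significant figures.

Q̄ ≈ 627 W/m²

Solar longitude: λ_s = 360° × (273 − 58)/277.40 = 279.019°.
sin δ = sin 36.20° × sin 279.019° = -0.58330, so δ = -35.683°.
cos H₀ = −tan(+1.1°) tan(-35.683°) = 0.0138, H₀ = 1.5570 rad.
Bracket: H₀ sin φ sin δ + cos φ cos δ sin H₀ = 1.5570×0.01920×-0.58330 + 0.99982×0.81225×0.99990 = -0.017437 + 0.812023 = 0.794586.
Q̄ = (S₀/π) × [bracket] = (2478/π) × 0.794586 = 626.7 W/m².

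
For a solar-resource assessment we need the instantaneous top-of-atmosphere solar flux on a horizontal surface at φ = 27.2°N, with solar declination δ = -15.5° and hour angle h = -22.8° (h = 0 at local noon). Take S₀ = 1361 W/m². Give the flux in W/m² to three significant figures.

cos θ_z = sin φ sin δ + cos φ cos δ cos h = -0.122154 + 0.790100 = 0.667946.
Flux = S₀ · cos θ_z = 1361 × 0.667946 = 909.1 W/m².

909 W/m²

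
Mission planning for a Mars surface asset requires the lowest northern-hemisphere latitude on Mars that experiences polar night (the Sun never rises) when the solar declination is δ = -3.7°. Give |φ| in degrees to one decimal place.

|φ| = 86.3°

Polar night requires cos H₀ = −tan φ tan δ ≥ 1, i.e. tan φ tan δ ≤ −1.
The boundary is |tan φ| · |tan δ| = 1, so |φ| = 90° − |δ| = 90° − 3.7° = 86.3° in the northern hemisphere.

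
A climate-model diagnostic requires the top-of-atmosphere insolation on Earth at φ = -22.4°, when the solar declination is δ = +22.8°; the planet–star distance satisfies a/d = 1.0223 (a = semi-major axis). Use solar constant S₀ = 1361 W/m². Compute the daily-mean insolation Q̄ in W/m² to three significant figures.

Q̄ ≈ 287 W/m²

cos H₀ = −tan(-22.4°) tan(+22.800°) = 0.1733, H₀ = 1.3967 rad.
Bracket: H₀ sin φ sin δ + cos φ cos δ sin H₀ = 1.3967×-0.38107×0.38752 + 0.92455×0.92186×0.98488 = -0.206254 + 0.839419 = 0.633165.
Inverse-square distance factor (a/d)² = 1.0223² = 1.045097.
Q̄ = (S₀/π) × 1.045097 × [bracket] = (1361/π) × 1.045097 × 0.633165 = 286.7 W/m².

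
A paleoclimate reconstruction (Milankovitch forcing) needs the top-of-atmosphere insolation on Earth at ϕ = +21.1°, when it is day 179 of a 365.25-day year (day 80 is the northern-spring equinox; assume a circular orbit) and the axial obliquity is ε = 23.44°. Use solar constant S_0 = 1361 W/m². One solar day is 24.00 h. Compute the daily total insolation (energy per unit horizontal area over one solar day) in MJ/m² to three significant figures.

Solar longitude: L_s = 360° × (179 − 80)/365.25 = 97.577°.
sin δ = sin 23.44° × sin 97.577° = 0.39432, so δ = +23.223°.
cos h₀ = −tan(+21.1°) tan(+23.223°) = -0.1656, h₀ = 1.7371 rad.
Bracket: h₀ sin ϕ sin δ + cos ϕ cos δ sin h₀ = 1.7371×0.36000×0.39432 + 0.93295×0.91898×0.98620 = 0.246590 + 0.845531 = 1.092121.
Q̄ = (S_0/π) × [bracket] = (1361/π) × 1.092121 = 473.13 W/m².
Daily total = Q̄ × 24.00 h × 3600 s/h = 473.13 × 24.00 × 3600 / 10⁶ = 40.88 MJ/m².

40.9 MJ/m²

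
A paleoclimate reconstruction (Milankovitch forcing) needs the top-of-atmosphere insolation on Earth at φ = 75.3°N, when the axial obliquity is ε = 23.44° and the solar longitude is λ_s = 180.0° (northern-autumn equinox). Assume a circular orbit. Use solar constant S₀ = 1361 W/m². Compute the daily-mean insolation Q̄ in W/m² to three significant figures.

Q̄ ≈ 110 W/m²

Solar declination: sin δ = sin ε · sin λ_s = sin 23.44° × sin 180.0° = 0.00000, so δ = +0.000°.
cos H₀ = −tan(+75.3°) tan(+0.000°) = -0.0000, H₀ = 1.5708 rad.
Bracket: H₀ sin φ sin δ + cos φ cos δ sin H₀ = 1.5708×0.96727×0.00000 + 0.25376×1.00000×1.00000 = 0.000000 + 0.253760 = 0.253760.
Q̄ = (S₀/π) × [bracket] = (1361/π) × 0.253760 = 109.9 W/m².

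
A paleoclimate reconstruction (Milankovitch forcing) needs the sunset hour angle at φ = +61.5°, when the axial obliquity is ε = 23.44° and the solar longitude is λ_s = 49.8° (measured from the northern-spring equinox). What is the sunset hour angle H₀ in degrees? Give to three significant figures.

H₀ = 126°

Solar declination: sin δ = sin ε · sin λ_s = sin 23.44° × sin 49.8° = 0.30383, so δ = +17.688°.
cos H₀ = −tan φ · tan δ = −tan(+61.5°) × tan(+17.688°) = -0.5874, so H₀ = 2.1986 rad = 125.97°.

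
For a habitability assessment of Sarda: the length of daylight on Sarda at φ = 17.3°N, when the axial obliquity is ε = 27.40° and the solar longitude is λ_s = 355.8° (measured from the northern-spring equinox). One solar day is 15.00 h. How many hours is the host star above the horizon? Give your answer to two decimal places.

7.45 h

Solar declination: sin δ = sin ε · sin λ_s = sin 27.40° × sin 355.8° = -0.03370, so δ = -1.931°.
cos H₀ = −tan φ · tan δ = −tan(+17.3°) × tan(-1.931°) = 0.0105, so H₀ = 1.5603 rad = 89.40°.
Daylight = 2H₀/(2π) × 15.00 h = (1.5603/π) × 15.00 = 7.45 h.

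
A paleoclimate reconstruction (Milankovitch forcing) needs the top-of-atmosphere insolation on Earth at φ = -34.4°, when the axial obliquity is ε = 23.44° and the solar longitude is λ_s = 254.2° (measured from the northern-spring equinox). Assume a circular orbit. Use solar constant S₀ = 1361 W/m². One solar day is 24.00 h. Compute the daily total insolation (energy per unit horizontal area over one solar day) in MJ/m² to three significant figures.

Solar declination: sin δ = sin ε · sin λ_s = sin 23.44° × sin 254.2° = -0.38276, so δ = -22.505°.
cos H₀ = −tan(-34.4°) tan(-22.505°) = -0.2837, H₀ = 1.8584 rad.
Bracket: H₀ sin φ sin δ + cos φ cos δ sin H₀ = 1.8584×-0.56497×-0.38276 + 0.82511×0.92385×0.95892 = 0.401875 + 0.730963 = 1.132838.
Q̄ = (S₀/π) × [bracket] = (1361/π) × 1.132838 = 490.77 W/m².
Daily total = Q̄ × 24.00 h × 3600 s/h = 490.77 × 24.00 × 3600 / 10⁶ = 42.40 MJ/m².

42.4 MJ/m²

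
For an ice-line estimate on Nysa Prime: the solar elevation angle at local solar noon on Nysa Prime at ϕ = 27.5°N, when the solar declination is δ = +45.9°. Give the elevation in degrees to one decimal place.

71.6°

At local noon the hour angle is zero, so the zenith angle equals |ϕ − δ| = |+27.5° − (+45.900°)| = 18.400°.
Elevation = 90° − 18.400° = 71.6°.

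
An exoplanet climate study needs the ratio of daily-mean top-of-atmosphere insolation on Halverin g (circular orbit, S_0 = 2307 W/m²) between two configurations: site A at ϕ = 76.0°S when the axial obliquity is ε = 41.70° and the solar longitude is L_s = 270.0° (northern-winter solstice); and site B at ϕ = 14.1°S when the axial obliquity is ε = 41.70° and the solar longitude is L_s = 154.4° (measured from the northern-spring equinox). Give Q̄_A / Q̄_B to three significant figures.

— Configuration A (ϕ=-76.0°):
Solar declination: sin δ = sin ε · sin L_s = sin 41.70° × sin 270.0° = -0.66523, so δ = -41.700°.
cos h₀ = −tan(-76.0°) tan(-41.700°) = -3.5735 ≤ −1 ⇒ polar day, h₀ = π.
Bracket: h₀ sin ϕ sin δ + cos ϕ cos δ sin h₀ = 3.1416×-0.97030×-0.66523 + 0.24192×0.74664×0.00000 = 2.027817 + 0.000000 = 2.027817.
Q̄ = (S_0/π) × [bracket] = (2307/π) × 2.027817 = 1489.1 W/m².
— Configuration B (ϕ=-14.1°):
Solar declination: sin δ = sin ε · sin L_s = sin 41.70° × sin 154.4° = 0.28744, so δ = +16.705°.
cos h₀ = −tan(-14.1°) tan(+16.705°) = 0.0754, h₀ = 1.4953 rad.
Bracket: h₀ sin ϕ sin δ + cos ϕ cos δ sin h₀ = 1.4953×-0.24362×0.28744 + 0.96987×0.95780×0.99715 = -0.104710 + 0.926294 = 0.821584.
Q̄ = (S_0/π) × [bracket] = (2307/π) × 0.821584 = 603.32 W/m².
Ratio Q̄_A / Q̄_B = 1489.1 / 603.32 = 2.468.

Q̄_A / Q̄_B ≈ 2.47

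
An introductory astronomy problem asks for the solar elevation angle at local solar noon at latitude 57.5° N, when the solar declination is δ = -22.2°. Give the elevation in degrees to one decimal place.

At local noon the hour angle is zero, so the zenith angle equals |ϕ − δ| = |+57.5° − (-22.200°)| = 79.700°.
Elevation = 90° − 79.700° = 10.3°.

10.3°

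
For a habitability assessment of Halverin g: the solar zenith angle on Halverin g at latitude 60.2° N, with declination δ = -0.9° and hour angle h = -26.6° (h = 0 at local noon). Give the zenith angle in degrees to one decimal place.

cos θ_z = sin φ sin δ + cos φ cos δ cos h = -0.013630 + 0.444317 = 0.430687.
θ_z = arccos(0.430687) = 64.5°.

θ_z = 64.5°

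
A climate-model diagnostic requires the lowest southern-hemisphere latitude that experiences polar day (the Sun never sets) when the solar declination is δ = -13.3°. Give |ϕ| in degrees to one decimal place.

|ϕ| = 76.7°

Polar day requires cos h₀ = −tan ϕ tan δ ≤ −1, i.e. tan ϕ tan δ ≥ 1.
The boundary is |tan ϕ| · |tan δ| = 1, so |ϕ| = 90° − |δ| = 90° − 13.3° = 76.7° in the southern hemisphere.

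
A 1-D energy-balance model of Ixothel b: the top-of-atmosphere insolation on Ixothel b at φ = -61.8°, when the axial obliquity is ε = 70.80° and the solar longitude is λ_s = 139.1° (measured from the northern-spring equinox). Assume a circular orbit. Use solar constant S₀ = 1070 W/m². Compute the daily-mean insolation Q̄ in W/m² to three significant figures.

Q̄ ≈ 0.00 W/m²

Solar declination: sin δ = sin ε · sin λ_s = sin 70.80° × sin 139.1° = 0.61832, so δ = +38.194°.
cos H₀ = −tan(-61.8°) tan(+38.194°) = 1.4673 ≥ 1 ⇒ polar night, H₀ = 0 and Q̄ = 0.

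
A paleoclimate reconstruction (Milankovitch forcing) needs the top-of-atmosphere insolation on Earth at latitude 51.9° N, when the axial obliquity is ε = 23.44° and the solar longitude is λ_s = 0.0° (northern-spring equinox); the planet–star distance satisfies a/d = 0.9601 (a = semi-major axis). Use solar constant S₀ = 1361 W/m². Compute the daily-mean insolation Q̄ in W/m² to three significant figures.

Q̄ ≈ 246 W/m²

Solar declination: sin δ = sin ε · sin λ_s = sin 23.44° × sin 0.0° = 0.00000, so δ = +0.000°.
cos H₀ = −tan(+51.9°) tan(+0.000°) = -0.0000, H₀ = 1.5708 rad.
Bracket: H₀ sin φ sin δ + cos φ cos δ sin H₀ = 1.5708×0.78694×0.00000 + 0.61704×1.00000×1.00000 = 0.000000 + 0.617040 = 0.617040.
Inverse-square distance factor (a/d)² = 0.9601² = 0.921792.
Q̄ = (S₀/π) × 0.921792 × [bracket] = (1361/π) × 0.921792 × 0.617040 = 246.4 W/m².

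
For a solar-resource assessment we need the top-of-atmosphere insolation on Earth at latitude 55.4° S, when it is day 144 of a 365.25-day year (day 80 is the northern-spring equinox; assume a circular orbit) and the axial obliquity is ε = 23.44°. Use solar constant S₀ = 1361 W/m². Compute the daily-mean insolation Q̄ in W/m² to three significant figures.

Solar longitude: λ_s = 360° × (144 − 80)/365.25 = 63.080°.
sin δ = sin 23.44° × sin 63.080° = 0.35468, so δ = +20.774°.
cos H₀ = −tan(-55.4°) tan(+20.774°) = 0.5499, H₀ = 0.9886 rad.
Bracket: H₀ sin φ sin δ + cos φ cos δ sin H₀ = 0.9886×-0.82314×0.35468 + 0.56784×0.93499×0.83523 = -0.288623 + 0.443444 = 0.154821.
Q̄ = (S₀/π) × [bracket] = (1361/π) × 0.154821 = 67.07 W/m².

Q̄ ≈ 67.1 W/m²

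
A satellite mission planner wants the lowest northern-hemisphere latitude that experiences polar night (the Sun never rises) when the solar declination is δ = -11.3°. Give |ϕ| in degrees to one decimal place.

Polar night requires cos h₀ = −tan ϕ tan δ ≥ 1, i.e. tan ϕ tan δ ≤ −1.
The boundary is |tan ϕ| · |tan δ| = 1, so |ϕ| = 90° − |δ| = 90° − 11.3° = 78.7° in the northern hemisphere.

|ϕ| = 78.7°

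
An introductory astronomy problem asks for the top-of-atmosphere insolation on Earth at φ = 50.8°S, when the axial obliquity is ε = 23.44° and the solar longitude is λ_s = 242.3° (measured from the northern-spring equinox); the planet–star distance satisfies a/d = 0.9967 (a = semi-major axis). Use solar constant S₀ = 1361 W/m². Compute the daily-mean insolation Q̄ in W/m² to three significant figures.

Solar declination: sin δ = sin ε · sin λ_s = sin 23.44° × sin 242.3° = -0.35220, so δ = -20.622°.
cos H₀ = −tan(-50.8°) tan(-20.622°) = -0.4614, H₀ = 2.0504 rad.
Bracket: H₀ sin φ sin δ + cos φ cos δ sin H₀ = 2.0504×-0.77494×-0.35220 + 0.63203×0.93592×0.88719 = 0.559624 + 0.524799 = 1.084423.
Inverse-square distance factor (a/d)² = 0.9967² = 0.993411.
Q̄ = (S₀/π) × 0.993411 × [bracket] = (1361/π) × 0.993411 × 1.084423 = 466.7 W/m².

Q̄ ≈ 467 W/m²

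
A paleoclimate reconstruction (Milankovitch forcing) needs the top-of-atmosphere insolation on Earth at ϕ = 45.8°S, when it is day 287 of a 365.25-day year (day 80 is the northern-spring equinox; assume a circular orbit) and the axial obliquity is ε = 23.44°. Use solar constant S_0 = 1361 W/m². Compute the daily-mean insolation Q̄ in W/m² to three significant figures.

Solar longitude: L_s = 360° × (287 − 80)/365.25 = 204.025°.
sin δ = sin 23.44° × sin 204.025° = -0.16195, so δ = -9.320°.
cos h₀ = −tan(-45.8°) tan(-9.320°) = -0.1688, h₀ = 1.7404 rad.
Bracket: h₀ sin ϕ sin δ + cos ϕ cos δ sin h₀ = 1.7404×-0.71691×-0.16195 + 0.69717×0.98680×0.98566 = 0.202067 + 0.678102 = 0.880169.
Q̄ = (S_0/π) × [bracket] = (1361/π) × 0.880169 = 381.3 W/m².

Q̄ ≈ 381 W/m²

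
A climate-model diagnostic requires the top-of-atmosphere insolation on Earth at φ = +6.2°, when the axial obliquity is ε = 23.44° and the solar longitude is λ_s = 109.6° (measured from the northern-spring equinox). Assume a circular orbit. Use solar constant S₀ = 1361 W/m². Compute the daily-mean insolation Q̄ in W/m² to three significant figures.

Q̄ ≈ 427 W/m²

Solar declination: sin δ = sin ε · sin λ_s = sin 23.44° × sin 109.6° = 0.37474, so δ = +22.008°.
cos H₀ = −tan(+6.2°) tan(+22.008°) = -0.0439, H₀ = 1.6147 rad.
Bracket: H₀ sin φ sin δ + cos φ cos δ sin H₀ = 1.6147×0.10800×0.37474 + 0.99415×0.92713×0.99904 = 0.065350 + 0.920821 = 0.986171.
Q̄ = (S₀/π) × [bracket] = (1361/π) × 0.986171 = 427.2 W/m².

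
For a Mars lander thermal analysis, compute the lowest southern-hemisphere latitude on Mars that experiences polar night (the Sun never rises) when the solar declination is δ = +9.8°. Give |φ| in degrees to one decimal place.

Polar night requires cos H₀ = −tan φ tan δ ≥ 1, i.e. tan φ tan δ ≤ −1.
The boundary is |tan φ| · |tan δ| = 1, so |φ| = 90° − |δ| = 90° − 9.8° = 80.2° in the southern hemisphere.

|φ| = 80.2°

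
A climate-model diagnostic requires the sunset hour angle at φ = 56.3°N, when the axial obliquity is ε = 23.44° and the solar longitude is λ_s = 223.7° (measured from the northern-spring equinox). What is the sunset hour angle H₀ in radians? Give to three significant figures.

Solar declination: sin δ = sin ε · sin λ_s = sin 23.44° × sin 223.7° = -0.27483, so δ = -15.952°.
cos H₀ = −tan φ · tan δ = −tan(+56.3°) × tan(-15.952°) = 0.4286, so H₀ = 1.1279 rad = 64.62°.

H₀ = 1.13 rad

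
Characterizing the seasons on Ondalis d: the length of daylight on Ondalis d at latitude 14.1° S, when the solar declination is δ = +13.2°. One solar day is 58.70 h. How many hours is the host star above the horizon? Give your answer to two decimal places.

cos h₀ = −tan ϕ · tan δ = −tan(-14.1°) × tan(+13.200°) = 0.0589, so h₀ = 1.5118 rad = 86.62°.
Daylight = 2h₀/(2π) × 58.70 h = (1.5118/π) × 58.70 = 28.25 h.

28.25 h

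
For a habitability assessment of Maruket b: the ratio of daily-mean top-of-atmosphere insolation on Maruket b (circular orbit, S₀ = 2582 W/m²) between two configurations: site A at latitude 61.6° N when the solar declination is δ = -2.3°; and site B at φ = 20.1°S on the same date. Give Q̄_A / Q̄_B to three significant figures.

— Configuration A (φ=+61.6°):
cos H₀ = −tan(+61.6°) tan(-2.300°) = 0.0743, H₀ = 1.4964 rad.
Bracket: H₀ sin φ sin δ + cos φ cos δ sin H₀ = 1.4964×0.87965×-0.04013 + 0.47562×0.99919×0.99724 = -0.052823 + 0.473923 = 0.421100.
Q̄ = (S₀/π) × [bracket] = (2582/π) × 0.421100 = 346.09 W/m².
— Configuration B (φ=-20.1°):
cos H₀ = −tan(-20.1°) tan(-2.300°) = -0.0147, H₀ = 1.5855 rad.
Bracket: H₀ sin φ sin δ + cos φ cos δ sin H₀ = 1.5855×-0.34366×-0.04013 + 0.93909×0.99919×0.99989 = 0.021866 + 0.938226 = 0.960092.
Q̄ = (S₀/π) × [bracket] = (2582/π) × 0.960092 = 789.08 W/m².
Ratio Q̄_A / Q̄_B = 346.09 / 789.08 = 0.4386.

Q̄_A / Q̄_B ≈ 0.439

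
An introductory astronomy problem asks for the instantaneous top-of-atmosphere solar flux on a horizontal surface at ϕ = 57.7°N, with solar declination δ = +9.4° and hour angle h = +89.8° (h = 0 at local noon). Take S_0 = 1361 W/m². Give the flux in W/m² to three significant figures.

190 W/m²

cos θ_z = sin ϕ sin δ + cos ϕ cos δ cos h = 0.138053 + 0.001840 = 0.139893.
Flux = S_0 · cos θ_z = 1361 × 0.139893 = 190.4 W/m².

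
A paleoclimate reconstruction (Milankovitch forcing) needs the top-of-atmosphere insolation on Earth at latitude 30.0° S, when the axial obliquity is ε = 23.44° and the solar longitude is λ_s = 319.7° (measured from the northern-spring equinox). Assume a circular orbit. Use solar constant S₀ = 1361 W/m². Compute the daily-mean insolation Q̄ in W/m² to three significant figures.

Q̄ ≈ 454 W/m²

Solar declination: sin δ = sin ε · sin λ_s = sin 23.44° × sin 319.7° = -0.25729, so δ = -14.909°.
cos H₀ = −tan(-30.0°) tan(-14.909°) = -0.1537, H₀ = 1.7251 rad.
Bracket: H₀ sin φ sin δ + cos φ cos δ sin H₀ = 1.7251×-0.50000×-0.25729 + 0.86603×0.96634×0.98811 = 0.221925 + 0.826929 = 1.048854.
Q̄ = (S₀/π) × [bracket] = (1361/π) × 1.048854 = 454.4 W/m².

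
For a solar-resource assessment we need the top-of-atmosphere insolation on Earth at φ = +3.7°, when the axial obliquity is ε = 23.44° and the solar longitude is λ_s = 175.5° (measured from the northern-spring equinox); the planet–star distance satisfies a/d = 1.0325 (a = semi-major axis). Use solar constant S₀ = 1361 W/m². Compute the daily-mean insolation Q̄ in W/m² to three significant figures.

Solar declination: sin δ = sin ε · sin λ_s = sin 23.44° × sin 175.5° = 0.03121, so δ = +1.788°.
cos H₀ = −tan(+3.7°) tan(+1.788°) = -0.0020, H₀ = 1.5728 rad.
Bracket: H₀ sin φ sin δ + cos φ cos δ sin H₀ = 1.5728×0.06453×0.03121 + 0.99792×0.99951×1.00000 = 0.003168 + 0.997431 = 1.000599.
Inverse-square distance factor (a/d)² = 1.0325² = 1.066056.
Q̄ = (S₀/π) × 1.066056 × [bracket] = (1361/π) × 1.066056 × 1.000599 = 462.1 W/m².

Q̄ ≈ 462 W/m²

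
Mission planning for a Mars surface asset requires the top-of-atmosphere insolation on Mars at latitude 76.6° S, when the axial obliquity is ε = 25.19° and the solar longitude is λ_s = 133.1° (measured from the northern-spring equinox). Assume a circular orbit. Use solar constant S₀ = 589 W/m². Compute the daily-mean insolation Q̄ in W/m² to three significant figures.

Solar declination: sin δ = sin ε · sin λ_s = sin 25.19° × sin 133.1° = 0.31077, so δ = +18.106°.
cos H₀ = −tan(-76.6°) tan(+18.106°) = 1.3724 ≥ 1 ⇒ polar night, H₀ = 0 and Q̄ = 0.

Q̄ ≈ 0.00 W/m²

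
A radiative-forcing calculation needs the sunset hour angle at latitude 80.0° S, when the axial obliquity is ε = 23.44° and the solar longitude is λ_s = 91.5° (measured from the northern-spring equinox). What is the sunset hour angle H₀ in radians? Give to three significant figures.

H₀ = 0.00 rad

Solar declination: sin δ = sin ε · sin λ_s = sin 23.44° × sin 91.5° = 0.39765, so δ = +23.431°.
cos H₀ = −tan φ · tan δ = 2.4579 ≥ 1, so the Sun never rises (polar night) and H₀ = 0.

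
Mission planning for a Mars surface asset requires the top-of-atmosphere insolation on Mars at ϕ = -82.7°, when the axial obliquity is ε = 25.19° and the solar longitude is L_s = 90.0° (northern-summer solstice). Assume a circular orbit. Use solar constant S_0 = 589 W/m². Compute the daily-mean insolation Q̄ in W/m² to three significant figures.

Q̄ ≈ 0.00 W/m²

Solar declination: sin δ = sin ε · sin L_s = sin 25.19° × sin 90.0° = 0.42562, so δ = +25.190°.
cos h₀ = −tan(-82.7°) tan(+25.190°) = 3.6717 ≥ 1 ⇒ polar night, h₀ = 0 and Q̄ = 0.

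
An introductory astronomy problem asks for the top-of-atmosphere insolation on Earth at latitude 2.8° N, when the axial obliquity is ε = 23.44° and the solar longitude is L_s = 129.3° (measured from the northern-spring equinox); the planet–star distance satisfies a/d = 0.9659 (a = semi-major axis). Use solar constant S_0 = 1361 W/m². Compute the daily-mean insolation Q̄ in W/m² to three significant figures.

Q̄ ≈ 394 W/m²

Solar declination: sin δ = sin ε · sin L_s = sin 23.44° × sin 129.3° = 0.30782, so δ = +17.928°.
cos h₀ = −tan(+2.8°) tan(+17.928°) = -0.0158, h₀ = 1.5866 rad.
Bracket: h₀ sin ϕ sin δ + cos ϕ cos δ sin h₀ = 1.5866×0.04885×0.30782 + 0.99881×0.95144×0.99987 = 0.023858 + 0.950184 = 0.974042.
Inverse-square distance factor (a/d)² = 0.9659² = 0.932963.
Q̄ = (S_0/π) × 0.932963 × [bracket] = (1361/π) × 0.932963 × 0.974042 = 393.7 W/m².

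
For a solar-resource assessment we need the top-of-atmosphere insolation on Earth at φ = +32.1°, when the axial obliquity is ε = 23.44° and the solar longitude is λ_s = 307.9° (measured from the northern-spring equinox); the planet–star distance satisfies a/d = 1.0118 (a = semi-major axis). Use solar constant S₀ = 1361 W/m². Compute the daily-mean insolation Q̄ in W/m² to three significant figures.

Q̄ ≈ 248 W/m²

Solar declination: sin δ = sin ε · sin λ_s = sin 23.44° × sin 307.9° = -0.31389, so δ = -18.294°.
cos H₀ = −tan(+32.1°) tan(-18.294°) = 0.2074, H₀ = 1.3619 rad.
Bracket: H₀ sin φ sin δ + cos φ cos δ sin H₀ = 1.3619×0.53140×-0.31389 + 0.84712×0.94946×0.97826 = -0.227166 + 0.786821 = 0.559655.
Inverse-square distance factor (a/d)² = 1.0118² = 1.023739.
Q̄ = (S₀/π) × 1.023739 × [bracket] = (1361/π) × 1.023739 × 0.559655 = 248.2 W/m².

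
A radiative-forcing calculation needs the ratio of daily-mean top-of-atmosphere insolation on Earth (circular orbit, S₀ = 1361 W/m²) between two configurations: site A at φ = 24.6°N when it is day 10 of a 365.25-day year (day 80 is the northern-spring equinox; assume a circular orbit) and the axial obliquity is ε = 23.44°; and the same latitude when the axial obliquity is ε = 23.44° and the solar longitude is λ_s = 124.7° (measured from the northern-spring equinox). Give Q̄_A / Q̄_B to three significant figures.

Q̄_A / Q̄_B ≈ 0.568

— Configuration A (φ=+24.6°):
Solar longitude: λ_s = 360° × (10 − 80)/365.25 = -68.994°, i.e. -68.994° + 360° = 291.006°.
sin δ = sin 23.44° × sin 291.006° = -0.37135, so δ = -21.799°.
cos H₀ = −tan(+24.6°) tan(-21.799°) = 0.1831, H₀ = 1.3866 rad.
Bracket: H₀ sin φ sin δ + cos φ cos δ sin H₀ = 1.3866×0.41628×-0.37135 + 0.90924×0.92849×0.98309 = -0.214348 + 0.829944 = 0.615596.
Q̄ = (S₀/π) × [bracket] = (1361/π) × 0.615596 = 266.69 W/m².
— Configuration B (φ=+24.6°):
Solar declination: sin δ = sin ε · sin λ_s = sin 23.44° × sin 124.7° = 0.32704, so δ = +19.089°.
cos H₀ = −tan(+24.6°) tan(+19.089°) = -0.1584, H₀ = 1.7299 rad.
Bracket: H₀ sin φ sin δ + cos φ cos δ sin H₀ = 1.7299×0.41628×0.32704 + 0.90924×0.94501×0.98737 = 0.235509 + 0.848389 = 1.083898.
Q̄ = (S₀/π) × [bracket] = (1361/π) × 1.083898 = 469.57 W/m².
Ratio Q̄_A / Q̄_B = 266.69 / 469.57 = 0.5679.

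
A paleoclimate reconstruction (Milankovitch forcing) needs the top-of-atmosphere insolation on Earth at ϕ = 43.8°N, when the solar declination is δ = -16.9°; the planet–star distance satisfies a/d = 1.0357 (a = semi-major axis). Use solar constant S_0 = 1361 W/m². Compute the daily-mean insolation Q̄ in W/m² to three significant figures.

cos h₀ = −tan(+43.8°) tan(-16.900°) = 0.2914, h₀ = 1.2752 rad.
Bracket: h₀ sin ϕ sin δ + cos ϕ cos δ sin h₀ = 1.2752×0.69214×-0.29070 + 0.72176×0.95681×0.95661 = -0.256577 + 0.660623 = 0.404046.
Inverse-square distance factor (a/d)² = 1.0357² = 1.072674.
Q̄ = (S_0/π) × 1.072674 × [bracket] = (1361/π) × 1.072674 × 0.404046 = 187.8 W/m².

Q̄ ≈ 188 W/m²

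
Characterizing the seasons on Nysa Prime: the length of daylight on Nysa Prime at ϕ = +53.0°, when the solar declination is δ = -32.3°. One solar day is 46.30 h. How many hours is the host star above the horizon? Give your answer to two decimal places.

8.48 h

cos h₀ = −tan ϕ · tan δ = −tan(+53.0°) × tan(-32.300°) = 0.8389, so h₀ = 0.5755 rad = 32.97°.
Daylight = 2h₀/(2π) × 46.30 h = (0.5755/π) × 46.30 = 8.48 h.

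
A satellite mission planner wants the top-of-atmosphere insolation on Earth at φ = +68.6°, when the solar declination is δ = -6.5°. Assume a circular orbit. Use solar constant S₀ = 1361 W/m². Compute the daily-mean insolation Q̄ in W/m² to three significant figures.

cos H₀ = −tan(+68.6°) tan(-6.500°) = 0.2907, H₀ = 1.2758 rad.
Bracket: H₀ sin φ sin δ + cos φ cos δ sin H₀ = 1.2758×0.93106×-0.11320 + 0.36488×0.99357×0.95681 = -0.134464 + 0.346876 = 0.212412.
Q̄ = (S₀/π) × [bracket] = (1361/π) × 0.212412 = 92.02 W/m².

Q̄ ≈ 92.0 W/m²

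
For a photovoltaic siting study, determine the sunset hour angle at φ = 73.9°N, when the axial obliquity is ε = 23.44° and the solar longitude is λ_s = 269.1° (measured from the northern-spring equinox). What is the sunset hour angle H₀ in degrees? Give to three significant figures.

H₀ = 0.00°

Solar declination: sin δ = sin ε · sin λ_s = sin 23.44° × sin 269.1° = -0.39774, so δ = -23.437°.
cos H₀ = −tan φ · tan δ = 1.5019 ≥ 1, so the Sun never rises (polar night) and H₀ = 0.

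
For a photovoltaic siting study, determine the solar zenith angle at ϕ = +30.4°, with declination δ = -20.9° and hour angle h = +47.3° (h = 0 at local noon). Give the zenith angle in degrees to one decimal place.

cos θ_z = sin ϕ sin δ + cos ϕ cos δ cos h = -0.180521 + 0.546437 = 0.365916.
θ_z = arccos(0.365916) = 68.5°.

θ_z = 68.5°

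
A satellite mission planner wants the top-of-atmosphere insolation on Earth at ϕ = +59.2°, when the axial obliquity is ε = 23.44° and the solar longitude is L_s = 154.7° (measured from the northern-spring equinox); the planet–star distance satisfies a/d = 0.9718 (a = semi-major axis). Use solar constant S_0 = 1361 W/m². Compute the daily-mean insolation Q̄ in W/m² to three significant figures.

Solar declination: sin δ = sin ε · sin L_s = sin 23.44° × sin 154.7° = 0.17000, so δ = +9.788°.
cos h₀ = −tan(+59.2°) tan(+9.788°) = -0.2894, h₀ = 1.8644 rad.
Bracket: h₀ sin ϕ sin δ + cos ϕ cos δ sin h₀ = 1.8644×0.85896×0.17000 + 0.51204×0.98544×0.95721 = 0.272246 + 0.482994 = 0.755240.
Inverse-square distance factor (a/d)² = 0.9718² = 0.944395.
Q̄ = (S_0/π) × 0.944395 × [bracket] = (1361/π) × 0.944395 × 0.755240 = 309.0 W/m².

Q̄ ≈ 309 W/m²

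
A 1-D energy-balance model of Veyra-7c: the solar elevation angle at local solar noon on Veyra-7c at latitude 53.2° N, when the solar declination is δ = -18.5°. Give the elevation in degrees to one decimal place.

At local noon the hour angle is zero, so the zenith angle equals |φ − δ| = |+53.2° − (-18.500°)| = 71.700°.
Elevation = 90° − 71.700° = 18.3°.

18.3°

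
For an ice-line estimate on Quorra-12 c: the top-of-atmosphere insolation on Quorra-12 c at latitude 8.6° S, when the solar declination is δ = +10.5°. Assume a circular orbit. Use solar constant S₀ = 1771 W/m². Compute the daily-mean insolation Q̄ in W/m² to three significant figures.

cos H₀ = −tan(-8.6°) tan(+10.500°) = 0.0280, H₀ = 1.5428 rad.
Bracket: H₀ sin φ sin δ + cos φ cos δ sin H₀ = 1.5428×-0.14954×0.18224 + 0.98876×0.98325×0.99961 = -0.042045 + 0.971819 = 0.929774.
Q̄ = (S₀/π) × [bracket] = (1771/π) × 0.929774 = 524.1 W/m².

Q̄ ≈ 524 W/m²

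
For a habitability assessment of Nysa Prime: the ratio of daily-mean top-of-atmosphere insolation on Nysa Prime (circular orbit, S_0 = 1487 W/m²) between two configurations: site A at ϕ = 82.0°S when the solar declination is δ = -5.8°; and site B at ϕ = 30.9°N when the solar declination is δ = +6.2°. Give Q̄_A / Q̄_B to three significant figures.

Q̄_A / Q̄_B ≈ 0.354

— Configuration A (ϕ=-82.0°):
cos h₀ = −tan(-82.0°) tan(-5.800°) = -0.7228, h₀ = 2.3786 rad.
Bracket: h₀ sin ϕ sin δ + cos ϕ cos δ sin h₀ = 2.3786×-0.99027×-0.10106 + 0.13917×0.99488×0.69111 = 0.238042 + 0.095689 = 0.333731.
Q̄ = (S_0/π) × [bracket] = (1487/π) × 0.333731 = 157.96 W/m².
— Configuration B (ϕ=+30.9°):
cos h₀ = −tan(+30.9°) tan(+6.200°) = -0.0650, h₀ = 1.6359 rad.
Bracket: h₀ sin ϕ sin δ + cos ϕ cos δ sin h₀ = 1.6359×0.51354×0.10800 + 0.85806×0.99415×0.99788 = 0.090731 + 0.851232 = 0.941963.
Q̄ = (S_0/π) × [bracket] = (1487/π) × 0.941963 = 445.86 W/m².
Ratio Q̄_A / Q̄_B = 157.96 / 445.86 = 0.3543.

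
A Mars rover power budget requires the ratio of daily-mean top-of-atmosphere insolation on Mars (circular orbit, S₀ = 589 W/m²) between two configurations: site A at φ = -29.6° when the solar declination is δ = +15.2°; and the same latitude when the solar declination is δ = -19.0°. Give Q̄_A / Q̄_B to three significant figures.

Q̄_A / Q̄_B ≈ 0.592

— Configuration A (φ=-29.6°):
cos H₀ = −tan(-29.6°) tan(+15.200°) = 0.1543, H₀ = 1.4158 rad.
Bracket: H₀ sin φ sin δ + cos φ cos δ sin H₀ = 1.4158×-0.49394×0.26219 + 0.86949×0.96502×0.98802 = -0.183355 + 0.829023 = 0.645668.
Q̄ = (S₀/π) × [bracket] = (589/π) × 0.645668 = 121.05 W/m².
— Configuration B (φ=-29.6°):
cos H₀ = −tan(-29.6°) tan(-19.000°) = -0.1956, H₀ = 1.7677 rad.
Bracket: H₀ sin φ sin δ + cos φ cos δ sin H₀ = 1.7677×-0.49394×-0.32557 + 0.86949×0.94552×0.98068 = 0.284267 + 0.806237 = 1.090504.
Q̄ = (S₀/π) × [bracket] = (589/π) × 1.090504 = 204.45 W/m².
Ratio Q̄_A / Q̄_B = 121.05 / 204.45 = 0.5921.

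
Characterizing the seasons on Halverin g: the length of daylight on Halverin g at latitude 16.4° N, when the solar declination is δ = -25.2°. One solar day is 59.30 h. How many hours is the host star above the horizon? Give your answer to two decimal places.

27.03 h

cos h₀ = −tan ϕ · tan δ = −tan(+16.4°) × tan(-25.200°) = 0.1385, so h₀ = 1.4319 rad = 82.04°.
Daylight = 2h₀/(2π) × 59.30 h = (1.4319/π) × 59.30 = 27.03 h.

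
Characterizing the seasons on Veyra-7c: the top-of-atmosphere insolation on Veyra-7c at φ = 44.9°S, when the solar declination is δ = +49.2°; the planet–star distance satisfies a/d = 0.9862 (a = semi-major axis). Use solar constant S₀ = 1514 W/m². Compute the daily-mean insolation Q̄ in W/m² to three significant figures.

cos H₀ = −tan(-44.9°) tan(+49.200°) = 1.1545 ≥ 1 ⇒ polar night, H₀ = 0 and Q̄ = 0.
Inverse-square distance factor (a/d)² = 0.9862² = 0.972590.

Q̄ ≈ 0.00 W/m²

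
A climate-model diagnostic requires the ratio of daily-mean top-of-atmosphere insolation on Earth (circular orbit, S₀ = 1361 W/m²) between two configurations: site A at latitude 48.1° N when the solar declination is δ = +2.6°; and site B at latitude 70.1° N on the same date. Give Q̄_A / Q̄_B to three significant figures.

Q̄_A / Q̄_B ≈ 1.76

— Configuration A (φ=+48.1°):
cos H₀ = −tan(+48.1°) tan(+2.600°) = -0.0506, H₀ = 1.6214 rad.
Bracket: H₀ sin φ sin δ + cos φ cos δ sin H₀ = 1.6214×0.74431×0.04536 + 0.66783×0.99897×0.99872 = 0.054742 + 0.666288 = 0.721030.
Q̄ = (S₀/π) × [bracket] = (1361/π) × 0.721030 = 312.36 W/m².
— Configuration B (φ=+70.1°):
cos H₀ = −tan(+70.1°) tan(+2.600°) = -0.1254, H₀ = 1.6966 rad.
Bracket: H₀ sin φ sin δ + cos φ cos δ sin H₀ = 1.6966×0.94029×0.04536 + 0.34038×0.99897×0.99210 = 0.072363 + 0.337343 = 0.409706.
Q̄ = (S₀/π) × [bracket] = (1361/π) × 0.409706 = 177.49 W/m².
Ratio Q̄_A / Q̄_B = 312.36 / 177.49 = 1.760.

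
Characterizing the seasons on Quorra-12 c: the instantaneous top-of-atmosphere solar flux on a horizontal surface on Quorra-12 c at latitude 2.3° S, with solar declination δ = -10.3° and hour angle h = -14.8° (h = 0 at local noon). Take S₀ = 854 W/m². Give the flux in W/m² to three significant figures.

cos θ_z = sin φ sin δ + cos φ cos δ cos h = 0.007176 + 0.950477 = 0.957653.
Flux = S₀ · cos θ_z = 854 × 0.957653 = 817.8 W/m².

818 W/m²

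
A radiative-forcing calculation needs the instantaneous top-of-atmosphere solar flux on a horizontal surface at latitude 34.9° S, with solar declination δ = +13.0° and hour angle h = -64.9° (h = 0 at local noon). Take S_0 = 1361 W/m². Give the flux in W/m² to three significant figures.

286 W/m²

cos θ_z = sin ϕ sin δ + cos ϕ cos δ cos h = -0.128705 + 0.338991 = 0.210286.
Flux = S_0 · cos θ_z = 1361 × 0.210286 = 286.2 W/m².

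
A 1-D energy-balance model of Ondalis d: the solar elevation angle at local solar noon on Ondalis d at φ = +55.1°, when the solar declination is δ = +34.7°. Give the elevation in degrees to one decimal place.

At local noon the hour angle is zero, so the zenith angle equals |φ − δ| = |+55.1° − (+34.700°)| = 20.400°.
Elevation = 90° − 20.400° = 69.6°.

69.6°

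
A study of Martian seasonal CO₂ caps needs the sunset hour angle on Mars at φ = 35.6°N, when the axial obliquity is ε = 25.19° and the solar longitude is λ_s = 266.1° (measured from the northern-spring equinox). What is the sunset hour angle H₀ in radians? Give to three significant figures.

Solar declination: sin δ = sin ε · sin λ_s = sin 25.19° × sin 266.1° = -0.42464, so δ = -25.128°.
cos H₀ = −tan φ · tan δ = −tan(+35.6°) × tan(-25.128°) = 0.3358, so H₀ = 1.2284 rad = 70.38°.

H₀ = 1.23 rad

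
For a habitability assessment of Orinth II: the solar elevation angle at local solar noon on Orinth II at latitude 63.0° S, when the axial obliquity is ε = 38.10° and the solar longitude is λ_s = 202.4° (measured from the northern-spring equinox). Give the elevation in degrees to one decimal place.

40.6°

Solar declination: sin δ = sin ε · sin λ_s = sin 38.10° × sin 202.4° = -0.23513, so δ = -13.600°.
At local noon the hour angle is zero, so the zenith angle equals |φ − δ| = |-63.0° − (-13.600°)| = 49.400°.
Elevation = 90° − 49.400° = 40.6°.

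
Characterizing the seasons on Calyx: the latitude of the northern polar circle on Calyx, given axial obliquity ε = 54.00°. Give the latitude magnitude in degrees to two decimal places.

36.00°

The polar circle is the lowest latitude that experiences at least one full rotation of continuous daylight at the northern-summer solstice; it lies at |φ| = 90° − ε = 90° − 54.00° = 36.00°.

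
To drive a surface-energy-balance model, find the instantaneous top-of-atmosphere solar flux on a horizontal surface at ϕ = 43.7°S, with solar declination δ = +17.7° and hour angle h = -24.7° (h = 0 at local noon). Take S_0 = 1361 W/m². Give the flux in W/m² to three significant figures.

566 W/m²

cos θ_z = sin ϕ sin δ + cos ϕ cos δ cos h = -0.210051 + 0.625729 = 0.415678.
Flux = S_0 · cos θ_z = 1361 × 0.415678 = 565.7 W/m².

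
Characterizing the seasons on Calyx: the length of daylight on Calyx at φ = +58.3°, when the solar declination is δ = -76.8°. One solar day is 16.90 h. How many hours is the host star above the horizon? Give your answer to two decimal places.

0.00 h

cos H₀ = −tan φ · tan δ = 6.9032 ≥ 1, so the host star never rises (polar night) and H₀ = 0.
Daylight = 2H₀/(2π) × 16.90 h = (0.0000/π) × 16.90 = 0.00 h.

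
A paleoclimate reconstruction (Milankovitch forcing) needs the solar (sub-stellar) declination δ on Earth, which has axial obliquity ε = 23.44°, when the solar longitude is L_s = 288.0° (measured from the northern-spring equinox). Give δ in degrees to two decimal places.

sin δ = sin ε · sin L_s = sin 23.44° × sin 288.0° = -0.378319.
δ = arcsin(-0.378319) = -22.23°.

δ = -22.23°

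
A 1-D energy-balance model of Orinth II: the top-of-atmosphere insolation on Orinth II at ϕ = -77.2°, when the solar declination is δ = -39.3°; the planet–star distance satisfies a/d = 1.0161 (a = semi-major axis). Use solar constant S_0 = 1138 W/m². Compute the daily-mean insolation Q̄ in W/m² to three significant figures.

cos h₀ = −tan(-77.2°) tan(-39.300°) = -3.6026 ≤ −1 ⇒ polar day, h₀ = π.
Bracket: h₀ sin ϕ sin δ + cos ϕ cos δ sin h₀ = 3.1416×-0.97515×-0.63338 + 0.22155×0.77384×0.00000 = 1.940379 + 0.000000 = 1.940379.
Inverse-square distance factor (a/d)² = 1.0161² = 1.032459.
Q̄ = (S_0/π) × 1.032459 × [bracket] = (1138/π) × 1.032459 × 1.940379 = 725.7 W/m².

Q̄ ≈ 726 W/m²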